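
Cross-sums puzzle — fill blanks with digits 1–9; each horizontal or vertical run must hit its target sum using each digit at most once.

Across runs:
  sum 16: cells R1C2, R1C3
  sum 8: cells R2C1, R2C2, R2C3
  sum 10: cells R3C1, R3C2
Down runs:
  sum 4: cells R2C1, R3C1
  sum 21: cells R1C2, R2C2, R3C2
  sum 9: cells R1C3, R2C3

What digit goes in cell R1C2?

16 in 2 cells must be {7,9}; 4 in 2 cells must be {1,3}.
The 16 across and the 9 down share only 7, so R1C3 = 7.
R2C3 = 9 − 7 = 2 completes the 9 down.
R1C2 = 16 − 7 = 9 completes the 16 across.
R2C1 = 1: the only remaining digit allowed by both the 8 across and the 4 down.
R2C2 = 8 − 3 = 5 completes the 8 across.
R3C1 = 4 − 1 = 3 completes the 4 down.
R3C2 = 10 − 3 = 7 completes the 10 across.

9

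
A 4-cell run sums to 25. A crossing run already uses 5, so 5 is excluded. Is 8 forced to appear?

No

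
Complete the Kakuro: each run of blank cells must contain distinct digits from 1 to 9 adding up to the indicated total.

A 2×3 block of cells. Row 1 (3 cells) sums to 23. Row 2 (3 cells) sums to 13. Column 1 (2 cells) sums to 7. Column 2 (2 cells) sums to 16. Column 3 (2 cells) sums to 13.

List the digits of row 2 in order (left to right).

1 7 5

23 in 3 cells must be {6,8,9}; 16 in 2 cells must be {7,9}.
The 23 across and the 7 down share only 6, so (1,1) = 6.
Given what's placed, (1,2) must be 9 to fit the 23 across and 16 down.
(1,3) = 23 − 15 = 8 completes the 23 across.
(2,1) = 7 − 6 = 1 completes the 7 down.
(2,2) = 16 − 9 = 7 completes the 16 down.
(2,3) = 13 − 8 = 5 completes the 13 across.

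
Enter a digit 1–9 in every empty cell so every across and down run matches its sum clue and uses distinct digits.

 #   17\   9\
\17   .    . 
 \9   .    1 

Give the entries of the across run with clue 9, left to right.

8 1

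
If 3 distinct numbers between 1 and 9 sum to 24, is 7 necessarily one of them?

The only way to make 24 from 3 distinct digits is {7,8,9}, which contains 7.

Yes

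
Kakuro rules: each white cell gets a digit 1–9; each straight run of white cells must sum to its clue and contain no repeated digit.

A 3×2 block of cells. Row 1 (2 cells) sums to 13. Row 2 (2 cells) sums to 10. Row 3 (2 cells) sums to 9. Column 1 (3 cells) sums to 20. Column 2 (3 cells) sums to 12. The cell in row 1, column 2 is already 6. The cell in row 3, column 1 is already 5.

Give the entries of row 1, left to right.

7 6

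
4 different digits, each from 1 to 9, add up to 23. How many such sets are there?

9

4 distinct digits from 1–9 sum between 10 and 30.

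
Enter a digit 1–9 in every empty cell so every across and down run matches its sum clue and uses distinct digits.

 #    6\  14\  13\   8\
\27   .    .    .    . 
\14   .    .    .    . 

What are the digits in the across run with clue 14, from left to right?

Nothing is forced directly, so branch on R1C1, whose candidates are 4 or 5. If R1C1 = 4: that forces R1C4 = 6, R2C1 = 2, after which R2C4 would have to be in {1,3,4,5,6,7,8} for the 14 across but in {2} for the 8 down — contradiction. So R1C1 = 5.
R2C1 = 6 − 5 = 1 completes the 6 down.
Nothing is forced directly, so branch on R1C4, whose candidates are 6 or 7. If R1C4 = 7: then R2C4 would have to be in {2,3,4,5,6,7,8} for the 14 across but in {1} for the 8 down — contradiction. So R1C4 = 6.
R1C2 = 9: the only remaining digit allowed by both the 27 across and the 14 down.
R1C3 = 27 − 20 = 7 completes the 27 across.
R2C2 = 14 − 9 = 5 completes the 14 down.
R2C3 = 13 − 7 = 6 completes the 13 down.
R2C4 = 14 − 12 = 2 completes the 14 across.

1, 5, 6, 2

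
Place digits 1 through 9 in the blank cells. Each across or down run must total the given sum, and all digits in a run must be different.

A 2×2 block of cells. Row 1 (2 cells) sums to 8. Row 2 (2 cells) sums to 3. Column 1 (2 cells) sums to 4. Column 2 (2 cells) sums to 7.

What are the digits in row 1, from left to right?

3 in 2 cells must be {1,2}; 4 in 2 cells must be {1,3}.
The 3 across and the 4 down share only 1, so (2,1) = 1.
(2,2) = 3 − 1 = 2 completes the 3 across.
(1,1) = 4 − 1 = 3 completes the 4 down.
(1,2) = 8 − 3 = 5 completes the 8 across.

3, 5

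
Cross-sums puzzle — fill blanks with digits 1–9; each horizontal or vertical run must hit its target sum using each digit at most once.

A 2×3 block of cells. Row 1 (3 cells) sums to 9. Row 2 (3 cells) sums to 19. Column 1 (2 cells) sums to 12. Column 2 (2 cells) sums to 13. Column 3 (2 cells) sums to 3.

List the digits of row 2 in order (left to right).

9 8 2

3 in 2 cells must be {1,2}.
The 19 across and the 3 down share only 2, so (2,3) = 2.
(1,3) = 3 − 2 = 1 completes the 3 down.
Nothing is forced directly, so branch on (1,1), whose candidates are 3 or 5. If (1,1) = 5: then (1,2) would have to be in {3} for the 9 across but in {4,5,6,7,8,9} for the 13 down — contradiction. So (1,1) = 3.
(1,2) = 9 − 4 = 5 completes the 9 across.
(2,1) = 12 − 3 = 9 completes the 12 down.
(2,2) = 19 − 11 = 8 completes the 19 across.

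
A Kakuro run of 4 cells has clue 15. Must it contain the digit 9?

No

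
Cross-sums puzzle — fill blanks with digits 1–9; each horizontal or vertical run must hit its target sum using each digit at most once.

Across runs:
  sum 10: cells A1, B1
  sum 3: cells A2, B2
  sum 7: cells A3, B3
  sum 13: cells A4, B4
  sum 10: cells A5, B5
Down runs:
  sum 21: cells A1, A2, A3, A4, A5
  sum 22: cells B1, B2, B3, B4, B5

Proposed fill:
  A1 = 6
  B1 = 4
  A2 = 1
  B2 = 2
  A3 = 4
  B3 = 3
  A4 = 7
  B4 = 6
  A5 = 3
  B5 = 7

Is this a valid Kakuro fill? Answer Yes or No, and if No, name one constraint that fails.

Yes

Across: 6+4=10; 1+2=3; 4+3=7; 7+6=13; 3+7=10. Down: 6+1+4+7+3=21; 4+2+3+6+7=22. No digit repeats within any run.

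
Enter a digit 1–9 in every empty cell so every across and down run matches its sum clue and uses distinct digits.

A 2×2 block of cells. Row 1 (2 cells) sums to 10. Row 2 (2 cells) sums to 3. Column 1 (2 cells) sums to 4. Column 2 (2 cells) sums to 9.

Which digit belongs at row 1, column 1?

3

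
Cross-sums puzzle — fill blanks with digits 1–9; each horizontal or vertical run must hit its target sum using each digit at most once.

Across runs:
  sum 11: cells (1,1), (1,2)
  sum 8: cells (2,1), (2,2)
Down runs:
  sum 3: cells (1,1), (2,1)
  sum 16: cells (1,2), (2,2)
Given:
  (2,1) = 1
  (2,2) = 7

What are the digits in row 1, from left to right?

3 in 2 cells must be {1,2}; 16 in 2 cells must be {7,9}.
(1,1) = 3 − 1 = 2 completes the 3 down.
(1,2) = 11 − 2 = 9 completes the 11 across.

2, 9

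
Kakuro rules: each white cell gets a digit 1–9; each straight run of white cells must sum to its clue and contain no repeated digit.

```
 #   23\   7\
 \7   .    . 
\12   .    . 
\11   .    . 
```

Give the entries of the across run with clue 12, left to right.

23 in 3 cells must be {6,8,9}; 7 in 3 cells must be {1,2,4}.
The 7 across and the 23 down share only 6, so R1C1 = 6.
R1C2 = 7 − 6 = 1 completes the 7 across.
Given what's placed, R2C2 must be 4 to fit the 12 across and 7 down.
R3C2 = 7 − 5 = 2 completes the 7 down.
R2C1 = 12 − 4 = 8 completes the 12 across.
R3C1 = 11 − 2 = 9 completes the 11 across.

8 4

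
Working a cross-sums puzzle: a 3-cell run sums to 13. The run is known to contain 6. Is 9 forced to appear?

No

Counterexample: {2,5,6} sums to 13 under that restriction without using 9.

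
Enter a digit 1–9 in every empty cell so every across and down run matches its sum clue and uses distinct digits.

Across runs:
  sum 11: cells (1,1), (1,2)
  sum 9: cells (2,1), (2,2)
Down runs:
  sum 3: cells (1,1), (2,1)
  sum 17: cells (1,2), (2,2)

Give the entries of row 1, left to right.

2 9

3 in 2 cells must be {1,2}; 17 in 2 cells must be {8,9}.
The 11 across and the 3 down share only 2, so (1,1) = 2.
(1,2) = 11 − 2 = 9 completes the 11 across.
(2,1) = 3 − 2 = 1 completes the 3 down.
(2,2) = 9 − 1 = 8 completes the 9 across.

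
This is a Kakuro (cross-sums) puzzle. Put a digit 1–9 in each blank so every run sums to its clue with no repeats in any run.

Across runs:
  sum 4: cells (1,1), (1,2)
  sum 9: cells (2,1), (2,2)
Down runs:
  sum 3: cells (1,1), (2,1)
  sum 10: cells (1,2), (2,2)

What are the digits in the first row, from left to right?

4 in 2 cells must be {1,3}; 3 in 2 cells must be {1,2}.
The 4 across and the 3 down share only 1, so (1,1) = 1.
(1,2) = 4 − 1 = 3 completes the 4 across.
(2,1) = 3 − 1 = 2 completes the 3 down.
(2,2) = 9 − 2 = 7 completes the 9 across.

1 3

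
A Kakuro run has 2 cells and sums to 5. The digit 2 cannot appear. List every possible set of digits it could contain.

{1,4}

2 distinct digits from 1–9 sum between 3 and 17.
Dropping sets that contain 2.
Only one set works: {1,4}.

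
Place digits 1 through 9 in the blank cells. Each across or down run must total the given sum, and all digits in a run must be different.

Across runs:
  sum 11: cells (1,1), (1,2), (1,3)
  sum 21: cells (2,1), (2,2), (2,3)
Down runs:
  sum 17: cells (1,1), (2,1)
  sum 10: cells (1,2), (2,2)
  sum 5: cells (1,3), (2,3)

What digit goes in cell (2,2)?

17 in 2 cells must be {8,9}.
The 11 across and the 17 down share only 8, so (1,1) = 8.
(2,1) = 17 − 8 = 9 completes the 17 down.
Given what's placed, (2,3) must be 4 to fit the 21 across and 5 down.
(1,3) = 5 − 4 = 1 completes the 5 down.
(2,2) = 21 − 13 = 8 completes the 21 across.
(1,2) = 11 − 9 = 2 completes the 11 across.

8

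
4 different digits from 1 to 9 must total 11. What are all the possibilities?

{1,2,3,5}

4 distinct digits from 1–9 sum between 10 and 30.
Only one set works: {1,2,3,5}.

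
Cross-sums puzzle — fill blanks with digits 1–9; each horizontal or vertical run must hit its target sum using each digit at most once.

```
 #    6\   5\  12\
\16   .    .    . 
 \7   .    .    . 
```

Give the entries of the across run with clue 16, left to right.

7 in 3 cells must be {1,2,4}.
The 7 across and the 12 down share only 4, so R2C3 = 4.
R1C3 = 12 − 4 = 8 completes the 12 down.
Nothing is forced directly, so branch on R2C1, whose candidates are 1 or 2. If R2C1 = 2: then R1C1 would have to be in {1,2,3,5,6,7} for the 16 across but in {4} for the 6 down — contradiction. So R2C1 = 1.
R1C1 = 6 − 1 = 5 completes the 6 down.
R1C2 = 16 − 13 = 3 completes the 16 across.
R2C2 = 7 − 5 = 2 completes the 7 across.

5 3 8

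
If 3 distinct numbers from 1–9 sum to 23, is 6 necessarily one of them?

The only way to make 23 from 3 distinct digits is {6,8,9}, which contains 6.

Yes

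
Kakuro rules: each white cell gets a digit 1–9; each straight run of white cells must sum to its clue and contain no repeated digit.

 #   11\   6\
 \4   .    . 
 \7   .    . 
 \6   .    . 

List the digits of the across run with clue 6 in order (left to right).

4 2

4 in 2 cells must be {1,3}; 6 in 3 cells must be {1,2,3}.
Nothing is forced directly, so branch on R1C1, whose candidates are 1 or 3. If R1C1 = 3: that forces R1C2 = 1, R3C2 = 2, R2C2 = 3, after which R3C1 would have to be in {4} for the 6 across but in {1,2,6,7} for the 11 down — contradiction. So R1C1 = 1.
R1C2 = 4 − 1 = 3 completes the 4 across.
Nothing is forced directly, so branch on R2C2, whose candidates are 1 or 2. If R2C2 = 2: then R2C1 would have to be in {5} for the 7 across but in {2,3,4,6,7,8} for the 11 down — contradiction. So R2C2 = 1.
R2C1 = 7 − 1 = 6 completes the 7 across.
R3C1 = 11 − 7 = 4 completes the 11 down.
R3C2 = 6 − 4 = 2 completes the 6 across.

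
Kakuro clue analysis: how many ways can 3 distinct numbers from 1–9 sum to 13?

3 distinct digits from 1–9 sum between 6 and 24.

7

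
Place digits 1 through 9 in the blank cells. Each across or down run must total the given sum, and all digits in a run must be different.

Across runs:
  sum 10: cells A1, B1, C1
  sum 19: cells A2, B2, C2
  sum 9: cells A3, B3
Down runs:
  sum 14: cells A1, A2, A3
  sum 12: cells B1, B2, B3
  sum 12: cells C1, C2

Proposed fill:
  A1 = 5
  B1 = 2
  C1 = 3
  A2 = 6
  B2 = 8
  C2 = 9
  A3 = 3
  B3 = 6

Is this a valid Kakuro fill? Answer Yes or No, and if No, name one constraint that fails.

No — the down run B1–B3 sums to 16, not 12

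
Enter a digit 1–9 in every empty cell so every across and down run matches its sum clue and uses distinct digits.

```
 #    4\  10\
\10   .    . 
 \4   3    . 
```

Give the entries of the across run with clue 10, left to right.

1 9

4 in 2 cells must be {1,3}.
R1C1 = 4 − 3 = 1 completes the 4 down.
R1C2 = 10 − 1 = 9 completes the 10 across.
R2C2 = 4 − 3 = 1 completes the 4 across.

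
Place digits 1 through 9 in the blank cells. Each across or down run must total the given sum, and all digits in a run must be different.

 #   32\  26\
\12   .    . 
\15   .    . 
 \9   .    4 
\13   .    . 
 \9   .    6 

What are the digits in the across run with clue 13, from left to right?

R3C1 = 9 − 4 = 5 completes the 9 across.
R5C1 = 9 − 6 = 3 completes the 9 across.
Nothing is forced directly, so branch on R4C1, whose candidates are 7 or 8 or 9. If R4C1 = 7: then R4C2 would have to be in {6} for the 13 across but in {1,2,3,5,7,8,9} for the 26 down — contradiction. If R4C1 = 9: then R4C2 would have to be in {4} for the 13 across but in {1,2,3,5,7,8,9} for the 26 down — contradiction. So R4C1 = 8.
R4C2 = 13 − 8 = 5 completes the 13 across.
No cell is forced outright now. R1C1 can only be 7 or 9 (the digits allowed by both its 12 across and its 32 down). If R1C1 = 7: then R1C2 would have to be in {5} for the 12 across but in {2,3,8,9} for the 26 down — contradiction. So R1C1 = 9.
R1C2 = 12 − 9 = 3 completes the 12 across.
R2C1 = 32 − 25 = 7 completes the 32 down.
R2C2 = 15 − 7 = 8 completes the 15 across.

8 5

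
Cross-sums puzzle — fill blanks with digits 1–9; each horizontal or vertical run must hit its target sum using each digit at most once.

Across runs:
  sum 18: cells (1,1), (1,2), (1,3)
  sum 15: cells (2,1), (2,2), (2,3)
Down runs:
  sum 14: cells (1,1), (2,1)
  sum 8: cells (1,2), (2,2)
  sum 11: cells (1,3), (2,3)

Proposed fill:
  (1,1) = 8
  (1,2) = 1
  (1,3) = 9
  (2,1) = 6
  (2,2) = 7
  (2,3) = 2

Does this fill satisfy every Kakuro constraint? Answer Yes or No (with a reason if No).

Yes

Across: 8+1+9=18; 6+7+2=15. Down: 8+6=14; 1+7=8; 9+2=11. No digit repeats within any run.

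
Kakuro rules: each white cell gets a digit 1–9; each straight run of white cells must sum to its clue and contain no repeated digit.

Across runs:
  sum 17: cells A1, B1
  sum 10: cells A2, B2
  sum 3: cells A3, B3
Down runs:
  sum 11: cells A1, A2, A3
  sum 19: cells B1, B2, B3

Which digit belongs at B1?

17 in 2 cells must be {8,9}; 3 in 2 cells must be {1,2}.
The 17 across and the 11 down share only 8, so A1 = 8.
B1 = 17 − 8 = 9 completes the 17 across.
Given what's placed, B3 must be 2 to fit the 3 across and 19 down.
B2 = 19 − 11 = 8 completes the 19 down.
A3 = 3 − 2 = 1 completes the 3 across.
A2 = 10 − 8 = 2 completes the 10 across.

9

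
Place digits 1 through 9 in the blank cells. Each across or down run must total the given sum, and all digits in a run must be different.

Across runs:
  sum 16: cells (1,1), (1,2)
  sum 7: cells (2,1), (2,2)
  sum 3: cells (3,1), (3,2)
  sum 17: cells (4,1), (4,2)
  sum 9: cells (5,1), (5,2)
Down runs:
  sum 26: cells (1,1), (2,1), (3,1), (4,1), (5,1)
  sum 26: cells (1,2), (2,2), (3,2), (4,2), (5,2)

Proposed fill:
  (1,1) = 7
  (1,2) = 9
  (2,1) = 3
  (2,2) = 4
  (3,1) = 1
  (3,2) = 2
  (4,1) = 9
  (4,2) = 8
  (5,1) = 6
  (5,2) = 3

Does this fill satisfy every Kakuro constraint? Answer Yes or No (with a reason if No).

Yes

Across: 7+9=16; 3+4=7; 1+2=3; 9+8=17; 6+3=9. Down: 7+3+1+9+6=26; 9+4+2+8+3=26. No digit repeats within any run.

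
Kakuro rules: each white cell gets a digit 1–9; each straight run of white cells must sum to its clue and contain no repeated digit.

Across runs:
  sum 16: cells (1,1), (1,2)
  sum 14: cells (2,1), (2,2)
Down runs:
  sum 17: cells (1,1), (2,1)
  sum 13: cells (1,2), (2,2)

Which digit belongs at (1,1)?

9

16 in 2 cells must be {7,9}; 17 in 2 cells must be {8,9}.
The 16 across and the 17 down share only 9, so (1,1) = 9.
(1,2) = 16 − 9 = 7 completes the 16 across.
(2,1) = 17 − 9 = 8 completes the 17 down.
(2,2) = 14 − 8 = 6 completes the 14 across.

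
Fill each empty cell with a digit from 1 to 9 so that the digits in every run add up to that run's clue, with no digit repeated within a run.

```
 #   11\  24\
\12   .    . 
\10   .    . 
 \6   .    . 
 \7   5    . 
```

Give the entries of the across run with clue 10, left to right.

11 in 4 cells must be {1,2,3,5}.
Given what's placed, R1C1 must be 3 to fit the 12 across and 11 down.
R1C2 = 12 − 3 = 9 completes the 12 across.
R4C2 = 7 − 5 = 2 completes the 7 across.
Given what's placed, R3C2 must be 5 to fit the 6 across and 24 down.
R2C2 = 24 − 16 = 8 completes the 24 down.
R3C1 = 6 − 5 = 1 completes the 6 across.
R2C1 = 10 − 8 = 2 completes the 10 across.

2 8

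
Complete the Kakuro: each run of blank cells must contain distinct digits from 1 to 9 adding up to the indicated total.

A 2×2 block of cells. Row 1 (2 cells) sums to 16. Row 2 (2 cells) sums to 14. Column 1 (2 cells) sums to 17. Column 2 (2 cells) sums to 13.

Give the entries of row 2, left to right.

8 6

16 in 2 cells must be {7,9}; 17 in 2 cells must be {8,9}.
The 16 across and the 17 down share only 9, so (1,1) = 9.
(1,2) = 16 − 9 = 7 completes the 16 across.
(2,1) = 17 − 9 = 8 completes the 17 down.
(2,2) = 14 − 8 = 6 completes the 14 across.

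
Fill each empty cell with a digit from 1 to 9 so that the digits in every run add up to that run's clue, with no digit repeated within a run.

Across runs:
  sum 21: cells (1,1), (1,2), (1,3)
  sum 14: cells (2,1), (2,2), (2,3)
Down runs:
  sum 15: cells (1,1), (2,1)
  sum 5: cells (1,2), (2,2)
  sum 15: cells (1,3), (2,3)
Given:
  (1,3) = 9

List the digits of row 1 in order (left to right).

8 4 9

Given what's placed, (1,2) must be 4 to fit the 21 across and 5 down.
(2,2) = 5 − 4 = 1 completes the 5 down.
(2,3) = 15 − 9 = 6 completes the 15 down.
(1,1) = 21 − 13 = 8 completes the 21 across.
(2,1) = 14 − 7 = 7 completes the 14 across.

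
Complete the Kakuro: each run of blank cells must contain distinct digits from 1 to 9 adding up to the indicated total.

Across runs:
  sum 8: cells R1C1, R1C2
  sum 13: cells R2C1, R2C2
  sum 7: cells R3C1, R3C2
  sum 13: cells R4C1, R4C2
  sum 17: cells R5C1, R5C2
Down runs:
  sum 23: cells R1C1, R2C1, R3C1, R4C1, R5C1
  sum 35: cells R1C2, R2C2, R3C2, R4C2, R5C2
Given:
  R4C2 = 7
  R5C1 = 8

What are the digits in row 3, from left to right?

17 in 2 cells must be {8,9}; 35 in 5 cells must be {5,6,7,8,9}.
R4C1 = 13 − 7 = 6 completes the 13 across.
R5C2 = 17 − 8 = 9 completes the 17 across.
Nothing is forced directly, so branch on R2C1, whose candidates are 4 or 5. If R2C1 = 4: then R2C2 would have to be in {9} for the 13 across but in {5,6,8} for the 35 down — contradiction. So R2C1 = 5.
R2C2 = 13 − 5 = 8 completes the 13 across.
No cell is forced outright now. R1C1 can only be 1 or 3 (the digits allowed by both its 8 across and its 23 down). If R1C1 = 1: then R1C2 would have to be in {7} for the 8 across but in {5,6} for the 35 down — contradiction. So R1C1 = 3.
R1C2 = 8 − 3 = 5 completes the 8 across.
R3C1 = 23 − 22 = 1 completes the 23 down.
R3C2 = 7 − 1 = 6 completes the 7 across.

1 6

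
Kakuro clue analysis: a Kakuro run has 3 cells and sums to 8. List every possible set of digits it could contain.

{1,2,5}; {1,3,4}

3 distinct digits from 1–9 sum between 6 and 24.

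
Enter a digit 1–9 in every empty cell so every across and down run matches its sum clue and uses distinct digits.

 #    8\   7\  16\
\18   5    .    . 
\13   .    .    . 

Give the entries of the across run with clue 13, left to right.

3 1 9

16 in 2 cells must be {7,9}.
R2C1 = 8 − 5 = 3 completes the 8 down.
Given what's placed, R2C3 must be 9 to fit the 13 across and 16 down.
R1C3 = 16 − 9 = 7 completes the 16 down.
R2C2 = 13 − 12 = 1 completes the 13 across.
R1C2 = 18 − 12 = 6 completes the 18 across.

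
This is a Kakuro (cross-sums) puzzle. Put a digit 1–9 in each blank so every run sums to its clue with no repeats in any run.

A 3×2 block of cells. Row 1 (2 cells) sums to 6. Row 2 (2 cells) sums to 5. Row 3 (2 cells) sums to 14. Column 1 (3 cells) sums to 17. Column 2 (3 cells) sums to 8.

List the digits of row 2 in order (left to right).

3 2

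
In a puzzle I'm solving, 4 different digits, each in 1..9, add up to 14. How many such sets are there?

5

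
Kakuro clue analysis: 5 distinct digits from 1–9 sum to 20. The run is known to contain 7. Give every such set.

{1,2,4,6,7}; {1,3,4,5,7}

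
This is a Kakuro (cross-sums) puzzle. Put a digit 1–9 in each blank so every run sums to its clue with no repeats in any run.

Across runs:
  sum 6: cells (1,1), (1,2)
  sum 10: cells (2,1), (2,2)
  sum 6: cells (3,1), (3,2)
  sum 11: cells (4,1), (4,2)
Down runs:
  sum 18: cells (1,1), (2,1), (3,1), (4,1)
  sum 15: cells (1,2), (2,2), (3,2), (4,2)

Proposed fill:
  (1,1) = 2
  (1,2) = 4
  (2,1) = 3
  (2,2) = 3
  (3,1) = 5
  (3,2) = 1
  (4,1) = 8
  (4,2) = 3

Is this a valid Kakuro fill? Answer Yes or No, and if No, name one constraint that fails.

No — the down run (1,2)–(4,2) sums to 11, not 15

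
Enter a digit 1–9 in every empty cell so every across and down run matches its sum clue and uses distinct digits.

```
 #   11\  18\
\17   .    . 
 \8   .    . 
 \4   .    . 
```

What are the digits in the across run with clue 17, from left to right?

17 in 2 cells must be {8,9}; 4 in 2 cells must be {1,3}.
The 17 across and the 11 down share only 8, so R1C1 = 8.
R1C2 = 17 − 8 = 9 completes the 17 across.
Given what's placed, R3C1 must be 1 to fit the 4 across and 11 down.
R3C2 = 4 − 1 = 3 completes the 4 across.
R2C1 = 11 − 9 = 2 completes the 11 down.
R2C2 = 8 − 2 = 6 completes the 8 across.

8 9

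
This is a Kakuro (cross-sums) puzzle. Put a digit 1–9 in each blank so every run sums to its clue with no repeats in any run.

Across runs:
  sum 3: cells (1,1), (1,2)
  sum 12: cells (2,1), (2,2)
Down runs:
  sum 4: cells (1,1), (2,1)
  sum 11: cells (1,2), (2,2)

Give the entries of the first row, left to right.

1 2

3 in 2 cells must be {1,2}; 4 in 2 cells must be {1,3}.
The 3 across and the 4 down share only 1, so (1,1) = 1.
(1,2) = 3 − 1 = 2 completes the 3 across.
(2,1) = 4 − 1 = 3 completes the 4 down.
(2,2) = 12 − 3 = 9 completes the 12 across.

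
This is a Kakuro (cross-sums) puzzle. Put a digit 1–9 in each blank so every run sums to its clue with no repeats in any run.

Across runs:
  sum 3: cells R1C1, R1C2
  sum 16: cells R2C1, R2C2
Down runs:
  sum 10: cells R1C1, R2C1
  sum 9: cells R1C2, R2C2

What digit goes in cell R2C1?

3 in 2 cells must be {1,2}; 16 in 2 cells must be {7,9}.
The 16 across and the 9 down share only 7, so R2C2 = 7.
R1C2 = 9 − 7 = 2 completes the 9 down.
R2C1 = 16 − 7 = 9 completes the 16 across.
R1C1 = 3 − 2 = 1 completes the 3 across.

9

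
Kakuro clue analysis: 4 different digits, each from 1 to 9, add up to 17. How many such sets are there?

9

4 distinct digits from 1–9 sum between 10 and 30.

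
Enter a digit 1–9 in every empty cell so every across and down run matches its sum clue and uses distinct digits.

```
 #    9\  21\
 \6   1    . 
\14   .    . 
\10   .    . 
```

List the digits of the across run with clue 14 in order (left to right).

R1C2 = 6 − 1 = 5 completes the 6 across.
Given what's placed, R2C2 must be 9 to fit the 14 across and 21 down.
R3C2 = 21 − 14 = 7 completes the 21 down.
R2C1 = 14 − 9 = 5 completes the 14 across.
R3C1 = 10 − 7 = 3 completes the 10 across.

5 9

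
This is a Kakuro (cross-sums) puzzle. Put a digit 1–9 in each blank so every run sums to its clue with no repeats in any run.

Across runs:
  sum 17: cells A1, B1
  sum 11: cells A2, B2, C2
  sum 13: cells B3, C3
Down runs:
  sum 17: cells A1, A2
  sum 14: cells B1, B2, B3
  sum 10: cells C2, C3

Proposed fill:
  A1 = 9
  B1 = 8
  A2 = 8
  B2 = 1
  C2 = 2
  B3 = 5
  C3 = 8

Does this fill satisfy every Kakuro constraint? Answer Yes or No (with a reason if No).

Yes

Across: 9+8=17; 8+1+2=11; 5+8=13. Down: 9+8=17; 8+1+5=14; 2+8=10. No digit repeats within any run.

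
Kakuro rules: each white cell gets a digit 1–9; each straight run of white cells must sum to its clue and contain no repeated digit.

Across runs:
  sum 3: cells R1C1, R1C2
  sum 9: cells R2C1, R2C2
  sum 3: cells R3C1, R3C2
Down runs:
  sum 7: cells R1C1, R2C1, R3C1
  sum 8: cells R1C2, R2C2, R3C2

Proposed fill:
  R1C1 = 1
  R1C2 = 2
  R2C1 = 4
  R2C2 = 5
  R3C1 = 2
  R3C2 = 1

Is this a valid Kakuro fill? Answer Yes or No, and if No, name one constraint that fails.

Yes

Across: 1+2=3; 4+5=9; 2+1=3. Down: 1+4+2=7; 2+5+1=8. No digit repeats within any run.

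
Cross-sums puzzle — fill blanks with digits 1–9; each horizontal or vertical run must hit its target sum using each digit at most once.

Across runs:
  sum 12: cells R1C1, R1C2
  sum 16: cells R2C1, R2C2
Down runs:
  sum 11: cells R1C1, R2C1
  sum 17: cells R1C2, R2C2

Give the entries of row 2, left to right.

16 in 2 cells must be {7,9}; 17 in 2 cells must be {8,9}.
The 16 across and the 17 down share only 9, so R2C2 = 9.
R1C2 = 17 − 9 = 8 completes the 17 down.
R2C1 = 16 − 9 = 7 completes the 16 across.
R1C1 = 12 − 8 = 4 completes the 12 across.

7, 9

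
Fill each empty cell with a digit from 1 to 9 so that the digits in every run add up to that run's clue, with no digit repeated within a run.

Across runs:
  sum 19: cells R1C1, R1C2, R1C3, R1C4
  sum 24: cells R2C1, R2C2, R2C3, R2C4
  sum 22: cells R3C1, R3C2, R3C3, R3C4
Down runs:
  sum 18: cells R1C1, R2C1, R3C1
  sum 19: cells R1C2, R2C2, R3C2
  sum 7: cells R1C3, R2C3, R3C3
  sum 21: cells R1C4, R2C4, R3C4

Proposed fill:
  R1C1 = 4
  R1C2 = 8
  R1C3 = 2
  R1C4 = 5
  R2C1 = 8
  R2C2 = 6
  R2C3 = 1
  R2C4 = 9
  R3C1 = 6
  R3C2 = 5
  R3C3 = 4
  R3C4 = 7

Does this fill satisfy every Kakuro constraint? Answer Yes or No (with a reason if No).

Yes

Across: 4+8+2+5=19; 8+6+1+9=24; 6+5+4+7=22. Down: 4+8+6=18; 8+6+5=19; 2+1+4=7; 5+9+7=21. No digit repeats within any run.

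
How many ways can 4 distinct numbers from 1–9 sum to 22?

4 distinct digits from 1–9 sum between 10 and 30.

11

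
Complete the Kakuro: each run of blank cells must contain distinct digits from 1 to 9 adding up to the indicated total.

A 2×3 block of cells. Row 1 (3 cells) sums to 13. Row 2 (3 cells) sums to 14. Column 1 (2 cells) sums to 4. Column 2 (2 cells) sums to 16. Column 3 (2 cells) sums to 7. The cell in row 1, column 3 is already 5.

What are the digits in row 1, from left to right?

1, 7, 5

4 in 2 cells must be {1,3}; 16 in 2 cells must be {7,9}.
Given what's placed, (1,1) must be 1 to fit the 13 across and 4 down.
(1,2) = 13 − 6 = 7 completes the 13 across.
(2,1) = 4 − 1 = 3 completes the 4 down.
(2,2) = 16 − 7 = 9 completes the 16 down.
(2,3) = 14 − 12 = 2 completes the 14 across.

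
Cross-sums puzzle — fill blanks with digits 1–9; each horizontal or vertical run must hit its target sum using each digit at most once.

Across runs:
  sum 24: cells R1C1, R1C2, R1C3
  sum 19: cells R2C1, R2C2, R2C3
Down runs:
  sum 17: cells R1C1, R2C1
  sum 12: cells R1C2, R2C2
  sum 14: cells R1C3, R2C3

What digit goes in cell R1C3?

24 in 3 cells must be {7,8,9}; 17 in 2 cells must be {8,9}.
Nothing is forced directly, so branch on R1C1, whose candidates are 8 or 9. If R1C1 = 8: that forces R1C3 = 9, R2C1 = 9, after which R2C3 would have to be in {2,3,4,6,7,8} for the 19 across but in {5} for the 14 down — contradiction. So R1C1 = 9.
Given what's placed, R1C3 must be 8 to fit the 24 across and 14 down.
R2C1 = 17 − 9 = 8 completes the 17 down.
R2C3 = 14 − 8 = 6 completes the 14 down.
R1C2 = 24 − 17 = 7 completes the 24 across.
R2C2 = 19 − 14 = 5 completes the 19 across.

8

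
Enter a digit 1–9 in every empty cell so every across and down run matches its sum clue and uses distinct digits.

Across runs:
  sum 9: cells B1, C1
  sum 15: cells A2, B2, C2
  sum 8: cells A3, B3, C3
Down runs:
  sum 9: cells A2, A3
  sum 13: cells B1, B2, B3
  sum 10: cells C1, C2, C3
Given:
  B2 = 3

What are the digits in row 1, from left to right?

8 1

Nothing is forced directly, so branch on B3, whose candidates are 1 or 2 or 4. If B3 = 1: then B1 would have to be in {1,2,3,4,5,6,7,8} for the 9 across but in {9} for the 13 down — contradiction. If B3 = 4: that forces B1 = 6, C1 = 3, C2 = 5, after which C3 would have to be in {1,3} for the 8 across but in {2} for the 10 down — contradiction. So B3 = 2.
B1 = 13 − 5 = 8 completes the 13 down.
C1 = 9 − 8 = 1 completes the 9 across.
Given what's placed, C3 must be 5 to fit the 8 across and 10 down.
C2 = 10 − 6 = 4 completes the 10 down.
A3 = 8 − 7 = 1 completes the 8 across.
A2 = 15 − 7 = 8 completes the 15 across.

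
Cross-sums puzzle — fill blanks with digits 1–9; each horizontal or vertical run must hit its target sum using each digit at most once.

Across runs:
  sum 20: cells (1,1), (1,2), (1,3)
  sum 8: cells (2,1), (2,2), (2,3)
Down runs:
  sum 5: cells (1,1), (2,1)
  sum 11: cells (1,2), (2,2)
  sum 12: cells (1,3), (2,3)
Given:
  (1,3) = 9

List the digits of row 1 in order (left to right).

(2,3) = 12 − 9 = 3 completes the 12 down.
Given what's placed, (2,2) must be 4 to fit the 8 across and 11 down.
(1,2) = 11 − 4 = 7 completes the 11 down.
(2,1) = 8 − 7 = 1 completes the 8 across.
(1,1) = 20 − 16 = 4 completes the 20 across.

4 7 9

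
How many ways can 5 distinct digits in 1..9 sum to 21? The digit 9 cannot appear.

5 distinct digits from 1–9 sum between 15 and 35.
Dropping sets that contain 9.
Enumerating: {1,2,3,7,8}, {1,2,4,6,8}, {1,2,5,6,7}, {1,3,4,5,8}, {1,3,4,6,7}, {2,3,4,5,7}.

6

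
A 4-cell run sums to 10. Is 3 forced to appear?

Yes

The only way to make 10 from 4 distinct digits is {1,2,3,4}, which contains 3.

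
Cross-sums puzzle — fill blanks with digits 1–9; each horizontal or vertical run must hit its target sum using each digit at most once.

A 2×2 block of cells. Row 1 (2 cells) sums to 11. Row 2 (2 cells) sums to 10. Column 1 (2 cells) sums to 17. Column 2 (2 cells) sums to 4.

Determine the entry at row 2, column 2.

1

17 in 2 cells must be {8,9}; 4 in 2 cells must be {1,3}.
The 11 across and the 4 down share only 3, so (1,2) = 3.
(2,2) = 4 − 3 = 1 completes the 4 down.
(1,1) = 11 − 3 = 8 completes the 11 across.
(2,1) = 10 − 1 = 9 completes the 10 across.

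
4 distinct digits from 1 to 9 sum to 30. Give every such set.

{6,7,8,9}

4 distinct digits from 1–9 sum between 10 and 30.
Only one set works: {6,7,8,9}.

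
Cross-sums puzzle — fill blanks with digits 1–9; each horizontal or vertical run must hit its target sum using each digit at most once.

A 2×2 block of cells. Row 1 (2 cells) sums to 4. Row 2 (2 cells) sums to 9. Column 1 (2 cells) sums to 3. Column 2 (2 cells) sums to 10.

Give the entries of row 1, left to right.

1 3

4 in 2 cells must be {1,3}; 3 in 2 cells must be {1,2}.
The 4 across and the 3 down share only 1, so (1,1) = 1.
(1,2) = 4 − 1 = 3 completes the 4 across.
(2,1) = 3 − 1 = 2 completes the 3 down.
(2,2) = 9 − 2 = 7 completes the 9 across.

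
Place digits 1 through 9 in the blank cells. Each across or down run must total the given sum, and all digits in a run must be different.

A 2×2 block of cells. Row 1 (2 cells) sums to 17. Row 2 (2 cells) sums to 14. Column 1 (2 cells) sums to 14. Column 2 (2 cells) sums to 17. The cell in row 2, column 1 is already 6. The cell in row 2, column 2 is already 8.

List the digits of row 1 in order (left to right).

8 9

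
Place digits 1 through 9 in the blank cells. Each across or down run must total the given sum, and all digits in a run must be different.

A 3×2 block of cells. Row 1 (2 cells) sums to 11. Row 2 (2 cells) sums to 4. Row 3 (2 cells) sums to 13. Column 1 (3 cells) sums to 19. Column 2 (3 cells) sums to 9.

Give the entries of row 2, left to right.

4 in 2 cells must be {1,3}.
The 4 across and the 19 down share only 3, so (2,1) = 3.
(2,2) = 4 − 3 = 1 completes the 4 across.
Nothing is forced directly, so branch on (1,1), whose candidates are 7 or 9. If (1,1) = 7: then (1,2) would have to be in {4} for the 11 across but in {2,3,5,6} for the 9 down — contradiction. So (1,1) = 9.
(1,2) = 11 − 9 = 2 completes the 11 across.
(3,1) = 19 − 12 = 7 completes the 19 down.
(3,2) = 13 − 7 = 6 completes the 13 across.

3 1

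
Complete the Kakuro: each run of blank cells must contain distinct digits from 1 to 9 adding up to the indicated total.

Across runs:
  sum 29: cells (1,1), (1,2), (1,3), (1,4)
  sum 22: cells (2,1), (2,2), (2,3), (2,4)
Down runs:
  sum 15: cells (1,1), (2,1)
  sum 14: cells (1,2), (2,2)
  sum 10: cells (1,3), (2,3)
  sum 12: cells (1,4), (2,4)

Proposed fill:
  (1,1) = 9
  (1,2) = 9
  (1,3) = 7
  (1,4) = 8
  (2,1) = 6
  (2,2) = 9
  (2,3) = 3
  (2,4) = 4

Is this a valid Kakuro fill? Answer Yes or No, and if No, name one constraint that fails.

No — the down run (1,2)–(2,2) sums to 18, not 14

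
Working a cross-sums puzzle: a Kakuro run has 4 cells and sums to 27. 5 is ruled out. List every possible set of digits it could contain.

{3,7,8,9}; {4,6,8,9}

4 distinct digits from 1–9 sum between 10 and 30.
Dropping sets that contain 5.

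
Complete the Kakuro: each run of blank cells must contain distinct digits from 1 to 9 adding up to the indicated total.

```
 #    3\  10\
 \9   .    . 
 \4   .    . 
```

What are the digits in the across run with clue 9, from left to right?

2 7

4 in 2 cells must be {1,3}; 3 in 2 cells must be {1,2}.
The 4 across and the 3 down share only 1, so R2C1 = 1.
R2C2 = 4 − 1 = 3 completes the 4 across.
R1C1 = 3 − 1 = 2 completes the 3 down.
R1C2 = 9 − 2 = 7 completes the 9 across.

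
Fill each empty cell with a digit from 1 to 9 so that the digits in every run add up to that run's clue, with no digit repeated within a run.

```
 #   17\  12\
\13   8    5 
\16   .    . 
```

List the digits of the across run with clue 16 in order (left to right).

9, 7

16 in 2 cells must be {7,9}; 17 in 2 cells must be {8,9}.
R2C1 = 17 − 8 = 9 completes the 17 down.
R2C2 = 16 − 9 = 7 completes the 16 across.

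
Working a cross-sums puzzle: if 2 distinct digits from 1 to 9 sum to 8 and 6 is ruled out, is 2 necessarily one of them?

Counterexample: {1,7} sums to 8 under that restriction without using 2.

No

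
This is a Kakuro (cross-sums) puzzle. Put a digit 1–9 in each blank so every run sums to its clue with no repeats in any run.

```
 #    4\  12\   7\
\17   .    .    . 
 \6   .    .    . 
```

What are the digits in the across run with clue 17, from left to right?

6 in 3 cells must be {1,2,3}; 4 in 2 cells must be {1,3}.
The 6 across and the 12 down share only 3, so R2C2 = 3.
R1C2 = 12 − 3 = 9 completes the 12 down.
Given what's placed, R2C1 must be 1 to fit the 6 across and 4 down.
R2C3 = 6 − 4 = 2 completes the 6 across.
R1C1 = 4 − 1 = 3 completes the 4 down.
R1C3 = 17 − 12 = 5 completes the 17 across.

3 9 5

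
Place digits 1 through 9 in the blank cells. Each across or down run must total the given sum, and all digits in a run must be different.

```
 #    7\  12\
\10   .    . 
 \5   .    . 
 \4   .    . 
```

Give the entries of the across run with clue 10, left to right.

2 8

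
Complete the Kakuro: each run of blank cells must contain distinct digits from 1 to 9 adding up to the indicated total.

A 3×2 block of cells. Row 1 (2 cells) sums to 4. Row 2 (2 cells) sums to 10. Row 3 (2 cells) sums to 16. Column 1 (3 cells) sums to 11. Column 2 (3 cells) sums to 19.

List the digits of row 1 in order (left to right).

1 3

4 in 2 cells must be {1,3}; 16 in 2 cells must be {7,9}.
The 4 across and the 19 down share only 3, so (1,2) = 3.
The 16 across and the 11 down share only 7, so (3,1) = 7.
(3,2) = 16 − 7 = 9 completes the 16 across.
(1,1) = 4 − 3 = 1 completes the 4 across.
(2,1) = 11 − 8 = 3 completes the 11 down.
(2,2) = 10 − 3 = 7 completes the 10 across.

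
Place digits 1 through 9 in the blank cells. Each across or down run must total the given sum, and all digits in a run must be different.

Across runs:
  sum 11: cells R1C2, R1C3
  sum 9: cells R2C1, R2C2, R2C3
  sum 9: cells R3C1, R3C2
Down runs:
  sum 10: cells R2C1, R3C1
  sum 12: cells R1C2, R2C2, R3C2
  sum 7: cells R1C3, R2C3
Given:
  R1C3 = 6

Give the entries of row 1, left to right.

R1C2 = 11 − 6 = 5 completes the 11 across.
R2C3 = 7 − 6 = 1 completes the 7 down.
No cell is forced outright now. R2C2 can only be 3 or 6 (the digits allowed by both its 9 across and its 12 down). If R2C2 = 3: then R2C1 would have to be in {5} for the 9 across but in {1,2,3,4,6,7,8,9} for the 10 down — contradiction. So R2C2 = 6.
R2C1 = 9 − 7 = 2 completes the 9 across.
R3C1 = 10 − 2 = 8 completes the 10 down.
R3C2 = 9 − 8 = 1 completes the 9 across.

5, 6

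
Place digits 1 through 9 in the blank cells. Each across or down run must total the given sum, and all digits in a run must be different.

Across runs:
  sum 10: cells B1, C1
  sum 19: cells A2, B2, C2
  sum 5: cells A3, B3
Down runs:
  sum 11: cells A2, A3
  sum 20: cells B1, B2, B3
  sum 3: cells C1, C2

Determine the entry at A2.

9

3 in 2 cells must be {1,2}.
The 19 across and the 3 down share only 2, so C2 = 2.
C1 = 3 − 2 = 1 completes the 3 down.
B1 = 10 − 1 = 9 completes the 10 across.
B2 = 8: the only remaining digit allowed by both the 19 across and the 20 down.
B3 = 20 − 17 = 3 completes the 20 down.
A2 = 19 − 10 = 9 completes the 19 across.
A3 = 5 − 3 = 2 completes the 5 across.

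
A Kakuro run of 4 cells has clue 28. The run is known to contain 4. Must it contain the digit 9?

Yes

The only way to make 28 from 4 distinct digits under that restriction is {4,7,8,9}, which contains 9.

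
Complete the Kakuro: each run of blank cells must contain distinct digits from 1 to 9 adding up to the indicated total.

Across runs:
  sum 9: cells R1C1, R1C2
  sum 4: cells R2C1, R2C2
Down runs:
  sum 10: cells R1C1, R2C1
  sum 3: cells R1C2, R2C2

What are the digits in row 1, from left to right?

7 2

4 in 2 cells must be {1,3}; 3 in 2 cells must be {1,2}.
The 4 across and the 3 down share only 1, so R2C2 = 1.
R1C2 = 3 − 1 = 2 completes the 3 down.
R2C1 = 4 − 1 = 3 completes the 4 across.
R1C1 = 9 − 2 = 7 completes the 9 across.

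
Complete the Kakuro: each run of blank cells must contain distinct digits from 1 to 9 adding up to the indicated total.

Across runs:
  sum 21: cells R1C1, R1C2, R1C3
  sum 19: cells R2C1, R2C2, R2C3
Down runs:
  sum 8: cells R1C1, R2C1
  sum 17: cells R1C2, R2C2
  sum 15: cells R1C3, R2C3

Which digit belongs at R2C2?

9

17 in 2 cells must be {8,9}.
Nothing is forced directly, so branch on R1C1, whose candidates are 5 or 6 or 7. If R1C1 = 5: that forces R1C2 = 9, R1C3 = 7, R2C1 = 3, after which R2C2 would have to be in {7,9} for the 19 across but in {8} for the 17 down — contradiction. If R1C1 = 7: then R2C1 would have to be in {2,3,4,5,6,7,8,9} for the 19 across but in {1} for the 8 down — contradiction. So R1C1 = 6.
Given what's placed, R1C2 must be 8 to fit the 21 across and 17 down.
R1C3 = 21 − 14 = 7 completes the 21 across.
R2C1 = 8 − 6 = 2 completes the 8 down.
R2C2 = 17 − 8 = 9 completes the 17 down.
R2C3 = 19 − 11 = 8 completes the 19 across.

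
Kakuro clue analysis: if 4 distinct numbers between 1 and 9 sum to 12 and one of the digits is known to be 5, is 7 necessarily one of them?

The only way to make 12 from 4 distinct digits under that restriction is {1,2,4,5}, which does not contain 7.

No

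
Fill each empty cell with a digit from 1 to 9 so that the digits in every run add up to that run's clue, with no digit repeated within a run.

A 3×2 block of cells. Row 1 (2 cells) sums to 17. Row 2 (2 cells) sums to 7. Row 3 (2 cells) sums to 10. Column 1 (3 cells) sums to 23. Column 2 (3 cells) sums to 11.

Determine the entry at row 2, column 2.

1

17 in 2 cells must be {8,9}; 23 in 3 cells must be {6,8,9}.
The 17 across and the 11 down share only 8, so (1,2) = 8.
The 7 across and the 23 down share only 6, so (2,1) = 6.
(2,2) = 7 − 6 = 1 completes the 7 across.
(3,2) = 11 − 9 = 2 completes the 11 down.
(1,1) = 17 − 8 = 9 completes the 17 across.
(3,1) = 10 − 2 = 8 completes the 10 across.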